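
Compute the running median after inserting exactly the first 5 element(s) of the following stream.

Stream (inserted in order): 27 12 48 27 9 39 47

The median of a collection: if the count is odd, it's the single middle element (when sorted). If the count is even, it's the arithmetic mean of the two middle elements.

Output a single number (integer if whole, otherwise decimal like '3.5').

Step 1: insert 27 -> lo=[27] (size 1, max 27) hi=[] (size 0) -> median=27
Step 2: insert 12 -> lo=[12] (size 1, max 12) hi=[27] (size 1, min 27) -> median=19.5
Step 3: insert 48 -> lo=[12, 27] (size 2, max 27) hi=[48] (size 1, min 48) -> median=27
Step 4: insert 27 -> lo=[12, 27] (size 2, max 27) hi=[27, 48] (size 2, min 27) -> median=27
Step 5: insert 9 -> lo=[9, 12, 27] (size 3, max 27) hi=[27, 48] (size 2, min 27) -> median=27

Answer: 27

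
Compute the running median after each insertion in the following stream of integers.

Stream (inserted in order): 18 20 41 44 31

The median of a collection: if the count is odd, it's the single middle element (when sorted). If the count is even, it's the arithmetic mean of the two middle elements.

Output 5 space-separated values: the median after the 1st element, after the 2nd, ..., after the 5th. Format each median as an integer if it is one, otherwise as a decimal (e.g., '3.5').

Answer: 18 19 20 30.5 31

Derivation:
Step 1: insert 18 -> lo=[18] (size 1, max 18) hi=[] (size 0) -> median=18
Step 2: insert 20 -> lo=[18] (size 1, max 18) hi=[20] (size 1, min 20) -> median=19
Step 3: insert 41 -> lo=[18, 20] (size 2, max 20) hi=[41] (size 1, min 41) -> median=20
Step 4: insert 44 -> lo=[18, 20] (size 2, max 20) hi=[41, 44] (size 2, min 41) -> median=30.5
Step 5: insert 31 -> lo=[18, 20, 31] (size 3, max 31) hi=[41, 44] (size 2, min 41) -> median=31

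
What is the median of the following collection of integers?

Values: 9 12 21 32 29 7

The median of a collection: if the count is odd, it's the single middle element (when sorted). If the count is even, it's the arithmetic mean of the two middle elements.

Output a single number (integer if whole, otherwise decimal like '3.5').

Answer: 16.5

Derivation:
Step 1: insert 9 -> lo=[9] (size 1, max 9) hi=[] (size 0) -> median=9
Step 2: insert 12 -> lo=[9] (size 1, max 9) hi=[12] (size 1, min 12) -> median=10.5
Step 3: insert 21 -> lo=[9, 12] (size 2, max 12) hi=[21] (size 1, min 21) -> median=12
Step 4: insert 32 -> lo=[9, 12] (size 2, max 12) hi=[21, 32] (size 2, min 21) -> median=16.5
Step 5: insert 29 -> lo=[9, 12, 21] (size 3, max 21) hi=[29, 32] (size 2, min 29) -> median=21
Step 6: insert 7 -> lo=[7, 9, 12] (size 3, max 12) hi=[21, 29, 32] (size 3, min 21) -> median=16.5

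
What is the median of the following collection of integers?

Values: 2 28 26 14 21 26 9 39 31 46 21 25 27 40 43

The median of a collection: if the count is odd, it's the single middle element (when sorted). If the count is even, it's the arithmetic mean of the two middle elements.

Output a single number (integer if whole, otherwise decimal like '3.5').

Answer: 26

Derivation:
Step 1: insert 2 -> lo=[2] (size 1, max 2) hi=[] (size 0) -> median=2
Step 2: insert 28 -> lo=[2] (size 1, max 2) hi=[28] (size 1, min 28) -> median=15
Step 3: insert 26 -> lo=[2, 26] (size 2, max 26) hi=[28] (size 1, min 28) -> median=26
Step 4: insert 14 -> lo=[2, 14] (size 2, max 14) hi=[26, 28] (size 2, min 26) -> median=20
Step 5: insert 21 -> lo=[2, 14, 21] (size 3, max 21) hi=[26, 28] (size 2, min 26) -> median=21
Step 6: insert 26 -> lo=[2, 14, 21] (size 3, max 21) hi=[26, 26, 28] (size 3, min 26) -> median=23.5
Step 7: insert 9 -> lo=[2, 9, 14, 21] (size 4, max 21) hi=[26, 26, 28] (size 3, min 26) -> median=21
Step 8: insert 39 -> lo=[2, 9, 14, 21] (size 4, max 21) hi=[26, 26, 28, 39] (size 4, min 26) -> median=23.5
Step 9: insert 31 -> lo=[2, 9, 14, 21, 26] (size 5, max 26) hi=[26, 28, 31, 39] (size 4, min 26) -> median=26
Step 10: insert 46 -> lo=[2, 9, 14, 21, 26] (size 5, max 26) hi=[26, 28, 31, 39, 46] (size 5, min 26) -> median=26
Step 11: insert 21 -> lo=[2, 9, 14, 21, 21, 26] (size 6, max 26) hi=[26, 28, 31, 39, 46] (size 5, min 26) -> median=26
Step 12: insert 25 -> lo=[2, 9, 14, 21, 21, 25] (size 6, max 25) hi=[26, 26, 28, 31, 39, 46] (size 6, min 26) -> median=25.5
Step 13: insert 27 -> lo=[2, 9, 14, 21, 21, 25, 26] (size 7, max 26) hi=[26, 27, 28, 31, 39, 46] (size 6, min 26) -> median=26
Step 14: insert 40 -> lo=[2, 9, 14, 21, 21, 25, 26] (size 7, max 26) hi=[26, 27, 28, 31, 39, 40, 46] (size 7, min 26) -> median=26
Step 15: insert 43 -> lo=[2, 9, 14, 21, 21, 25, 26, 26] (size 8, max 26) hi=[27, 28, 31, 39, 40, 43, 46] (size 7, min 27) -> median=26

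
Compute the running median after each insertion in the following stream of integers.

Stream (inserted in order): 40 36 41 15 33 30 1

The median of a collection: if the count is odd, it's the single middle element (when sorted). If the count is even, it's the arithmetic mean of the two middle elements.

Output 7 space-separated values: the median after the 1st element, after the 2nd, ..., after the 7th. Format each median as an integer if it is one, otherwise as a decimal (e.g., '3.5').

Answer: 40 38 40 38 36 34.5 33

Derivation:
Step 1: insert 40 -> lo=[40] (size 1, max 40) hi=[] (size 0) -> median=40
Step 2: insert 36 -> lo=[36] (size 1, max 36) hi=[40] (size 1, min 40) -> median=38
Step 3: insert 41 -> lo=[36, 40] (size 2, max 40) hi=[41] (size 1, min 41) -> median=40
Step 4: insert 15 -> lo=[15, 36] (size 2, max 36) hi=[40, 41] (size 2, min 40) -> median=38
Step 5: insert 33 -> lo=[15, 33, 36] (size 3, max 36) hi=[40, 41] (size 2, min 40) -> median=36
Step 6: insert 30 -> lo=[15, 30, 33] (size 3, max 33) hi=[36, 40, 41] (size 3, min 36) -> median=34.5
Step 7: insert 1 -> lo=[1, 15, 30, 33] (size 4, max 33) hi=[36, 40, 41] (size 3, min 36) -> median=33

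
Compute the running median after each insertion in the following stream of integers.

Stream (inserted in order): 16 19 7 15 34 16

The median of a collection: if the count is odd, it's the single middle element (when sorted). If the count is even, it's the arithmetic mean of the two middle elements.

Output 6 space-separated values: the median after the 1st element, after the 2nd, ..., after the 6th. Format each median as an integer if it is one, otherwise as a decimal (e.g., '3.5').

Answer: 16 17.5 16 15.5 16 16

Derivation:
Step 1: insert 16 -> lo=[16] (size 1, max 16) hi=[] (size 0) -> median=16
Step 2: insert 19 -> lo=[16] (size 1, max 16) hi=[19] (size 1, min 19) -> median=17.5
Step 3: insert 7 -> lo=[7, 16] (size 2, max 16) hi=[19] (size 1, min 19) -> median=16
Step 4: insert 15 -> lo=[7, 15] (size 2, max 15) hi=[16, 19] (size 2, min 16) -> median=15.5
Step 5: insert 34 -> lo=[7, 15, 16] (size 3, max 16) hi=[19, 34] (size 2, min 19) -> median=16
Step 6: insert 16 -> lo=[7, 15, 16] (size 3, max 16) hi=[16, 19, 34] (size 3, min 16) -> median=16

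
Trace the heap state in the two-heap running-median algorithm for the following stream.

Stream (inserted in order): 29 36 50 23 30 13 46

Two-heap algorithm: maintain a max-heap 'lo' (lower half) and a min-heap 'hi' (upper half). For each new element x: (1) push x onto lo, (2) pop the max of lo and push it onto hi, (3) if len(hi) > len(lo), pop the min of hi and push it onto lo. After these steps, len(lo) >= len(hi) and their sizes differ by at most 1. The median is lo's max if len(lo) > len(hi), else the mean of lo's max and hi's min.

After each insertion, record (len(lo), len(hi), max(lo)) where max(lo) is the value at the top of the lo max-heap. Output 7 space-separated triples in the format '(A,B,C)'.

Step 1: insert 29 -> lo=[29] hi=[] -> (len(lo)=1, len(hi)=0, max(lo)=29)
Step 2: insert 36 -> lo=[29] hi=[36] -> (len(lo)=1, len(hi)=1, max(lo)=29)
Step 3: insert 50 -> lo=[29, 36] hi=[50] -> (len(lo)=2, len(hi)=1, max(lo)=36)
Step 4: insert 23 -> lo=[23, 29] hi=[36, 50] -> (len(lo)=2, len(hi)=2, max(lo)=29)
Step 5: insert 30 -> lo=[23, 29, 30] hi=[36, 50] -> (len(lo)=3, len(hi)=2, max(lo)=30)
Step 6: insert 13 -> lo=[13, 23, 29] hi=[30, 36, 50] -> (len(lo)=3, len(hi)=3, max(lo)=29)
Step 7: insert 46 -> lo=[13, 23, 29, 30] hi=[36, 46, 50] -> (len(lo)=4, len(hi)=3, max(lo)=30)

Answer: (1,0,29) (1,1,29) (2,1,36) (2,2,29) (3,2,30) (3,3,29) (4,3,30)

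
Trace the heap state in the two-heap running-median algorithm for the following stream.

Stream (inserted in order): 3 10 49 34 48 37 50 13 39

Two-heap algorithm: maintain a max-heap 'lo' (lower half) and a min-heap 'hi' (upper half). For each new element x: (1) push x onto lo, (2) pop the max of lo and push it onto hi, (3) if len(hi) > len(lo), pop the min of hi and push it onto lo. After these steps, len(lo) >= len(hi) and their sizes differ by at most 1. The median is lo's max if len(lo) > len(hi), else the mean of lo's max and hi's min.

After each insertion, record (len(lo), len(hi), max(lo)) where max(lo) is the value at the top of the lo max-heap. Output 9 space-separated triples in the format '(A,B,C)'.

Answer: (1,0,3) (1,1,3) (2,1,10) (2,2,10) (3,2,34) (3,3,34) (4,3,37) (4,4,34) (5,4,37)

Derivation:
Step 1: insert 3 -> lo=[3] hi=[] -> (len(lo)=1, len(hi)=0, max(lo)=3)
Step 2: insert 10 -> lo=[3] hi=[10] -> (len(lo)=1, len(hi)=1, max(lo)=3)
Step 3: insert 49 -> lo=[3, 10] hi=[49] -> (len(lo)=2, len(hi)=1, max(lo)=10)
Step 4: insert 34 -> lo=[3, 10] hi=[34, 49] -> (len(lo)=2, len(hi)=2, max(lo)=10)
Step 5: insert 48 -> lo=[3, 10, 34] hi=[48, 49] -> (len(lo)=3, len(hi)=2, max(lo)=34)
Step 6: insert 37 -> lo=[3, 10, 34] hi=[37, 48, 49] -> (len(lo)=3, len(hi)=3, max(lo)=34)
Step 7: insert 50 -> lo=[3, 10, 34, 37] hi=[48, 49, 50] -> (len(lo)=4, len(hi)=3, max(lo)=37)
Step 8: insert 13 -> lo=[3, 10, 13, 34] hi=[37, 48, 49, 50] -> (len(lo)=4, len(hi)=4, max(lo)=34)
Step 9: insert 39 -> lo=[3, 10, 13, 34, 37] hi=[39, 48, 49, 50] -> (len(lo)=5, len(hi)=4, max(lo)=37)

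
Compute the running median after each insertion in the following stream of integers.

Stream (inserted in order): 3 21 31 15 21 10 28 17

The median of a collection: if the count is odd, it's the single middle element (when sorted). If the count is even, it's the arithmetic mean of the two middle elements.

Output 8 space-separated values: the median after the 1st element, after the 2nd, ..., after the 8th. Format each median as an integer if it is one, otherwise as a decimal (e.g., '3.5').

Answer: 3 12 21 18 21 18 21 19

Derivation:
Step 1: insert 3 -> lo=[3] (size 1, max 3) hi=[] (size 0) -> median=3
Step 2: insert 21 -> lo=[3] (size 1, max 3) hi=[21] (size 1, min 21) -> median=12
Step 3: insert 31 -> lo=[3, 21] (size 2, max 21) hi=[31] (size 1, min 31) -> median=21
Step 4: insert 15 -> lo=[3, 15] (size 2, max 15) hi=[21, 31] (size 2, min 21) -> median=18
Step 5: insert 21 -> lo=[3, 15, 21] (size 3, max 21) hi=[21, 31] (size 2, min 21) -> median=21
Step 6: insert 10 -> lo=[3, 10, 15] (size 3, max 15) hi=[21, 21, 31] (size 3, min 21) -> median=18
Step 7: insert 28 -> lo=[3, 10, 15, 21] (size 4, max 21) hi=[21, 28, 31] (size 3, min 21) -> median=21
Step 8: insert 17 -> lo=[3, 10, 15, 17] (size 4, max 17) hi=[21, 21, 28, 31] (size 4, min 21) -> median=19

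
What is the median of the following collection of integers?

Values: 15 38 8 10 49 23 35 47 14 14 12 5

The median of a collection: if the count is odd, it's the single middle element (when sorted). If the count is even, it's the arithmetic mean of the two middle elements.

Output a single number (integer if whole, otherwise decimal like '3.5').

Step 1: insert 15 -> lo=[15] (size 1, max 15) hi=[] (size 0) -> median=15
Step 2: insert 38 -> lo=[15] (size 1, max 15) hi=[38] (size 1, min 38) -> median=26.5
Step 3: insert 8 -> lo=[8, 15] (size 2, max 15) hi=[38] (size 1, min 38) -> median=15
Step 4: insert 10 -> lo=[8, 10] (size 2, max 10) hi=[15, 38] (size 2, min 15) -> median=12.5
Step 5: insert 49 -> lo=[8, 10, 15] (size 3, max 15) hi=[38, 49] (size 2, min 38) -> median=15
Step 6: insert 23 -> lo=[8, 10, 15] (size 3, max 15) hi=[23, 38, 49] (size 3, min 23) -> median=19
Step 7: insert 35 -> lo=[8, 10, 15, 23] (size 4, max 23) hi=[35, 38, 49] (size 3, min 35) -> median=23
Step 8: insert 47 -> lo=[8, 10, 15, 23] (size 4, max 23) hi=[35, 38, 47, 49] (size 4, min 35) -> median=29
Step 9: insert 14 -> lo=[8, 10, 14, 15, 23] (size 5, max 23) hi=[35, 38, 47, 49] (size 4, min 35) -> median=23
Step 10: insert 14 -> lo=[8, 10, 14, 14, 15] (size 5, max 15) hi=[23, 35, 38, 47, 49] (size 5, min 23) -> median=19
Step 11: insert 12 -> lo=[8, 10, 12, 14, 14, 15] (size 6, max 15) hi=[23, 35, 38, 47, 49] (size 5, min 23) -> median=15
Step 12: insert 5 -> lo=[5, 8, 10, 12, 14, 14] (size 6, max 14) hi=[15, 23, 35, 38, 47, 49] (size 6, min 15) -> median=14.5

Answer: 14.5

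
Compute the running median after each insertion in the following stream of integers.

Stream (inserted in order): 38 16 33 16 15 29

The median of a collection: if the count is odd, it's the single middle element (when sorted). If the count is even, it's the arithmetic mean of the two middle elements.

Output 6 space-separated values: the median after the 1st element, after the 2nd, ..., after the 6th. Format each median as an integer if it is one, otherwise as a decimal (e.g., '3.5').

Step 1: insert 38 -> lo=[38] (size 1, max 38) hi=[] (size 0) -> median=38
Step 2: insert 16 -> lo=[16] (size 1, max 16) hi=[38] (size 1, min 38) -> median=27
Step 3: insert 33 -> lo=[16, 33] (size 2, max 33) hi=[38] (size 1, min 38) -> median=33
Step 4: insert 16 -> lo=[16, 16] (size 2, max 16) hi=[33, 38] (size 2, min 33) -> median=24.5
Step 5: insert 15 -> lo=[15, 16, 16] (size 3, max 16) hi=[33, 38] (size 2, min 33) -> median=16
Step 6: insert 29 -> lo=[15, 16, 16] (size 3, max 16) hi=[29, 33, 38] (size 3, min 29) -> median=22.5

Answer: 38 27 33 24.5 16 22.5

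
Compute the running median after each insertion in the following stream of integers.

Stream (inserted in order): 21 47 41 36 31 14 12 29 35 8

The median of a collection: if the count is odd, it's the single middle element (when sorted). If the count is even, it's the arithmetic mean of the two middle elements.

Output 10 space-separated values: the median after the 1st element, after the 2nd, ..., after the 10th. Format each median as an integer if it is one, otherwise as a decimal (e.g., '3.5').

Answer: 21 34 41 38.5 36 33.5 31 30 31 30

Derivation:
Step 1: insert 21 -> lo=[21] (size 1, max 21) hi=[] (size 0) -> median=21
Step 2: insert 47 -> lo=[21] (size 1, max 21) hi=[47] (size 1, min 47) -> median=34
Step 3: insert 41 -> lo=[21, 41] (size 2, max 41) hi=[47] (size 1, min 47) -> median=41
Step 4: insert 36 -> lo=[21, 36] (size 2, max 36) hi=[41, 47] (size 2, min 41) -> median=38.5
Step 5: insert 31 -> lo=[21, 31, 36] (size 3, max 36) hi=[41, 47] (size 2, min 41) -> median=36
Step 6: insert 14 -> lo=[14, 21, 31] (size 3, max 31) hi=[36, 41, 47] (size 3, min 36) -> median=33.5
Step 7: insert 12 -> lo=[12, 14, 21, 31] (size 4, max 31) hi=[36, 41, 47] (size 3, min 36) -> median=31
Step 8: insert 29 -> lo=[12, 14, 21, 29] (size 4, max 29) hi=[31, 36, 41, 47] (size 4, min 31) -> median=30
Step 9: insert 35 -> lo=[12, 14, 21, 29, 31] (size 5, max 31) hi=[35, 36, 41, 47] (size 4, min 35) -> median=31
Step 10: insert 8 -> lo=[8, 12, 14, 21, 29] (size 5, max 29) hi=[31, 35, 36, 41, 47] (size 5, min 31) -> median=30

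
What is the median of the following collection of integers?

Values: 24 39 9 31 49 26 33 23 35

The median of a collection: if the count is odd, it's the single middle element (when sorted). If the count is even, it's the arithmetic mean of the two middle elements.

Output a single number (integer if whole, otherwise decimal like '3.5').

Answer: 31

Derivation:
Step 1: insert 24 -> lo=[24] (size 1, max 24) hi=[] (size 0) -> median=24
Step 2: insert 39 -> lo=[24] (size 1, max 24) hi=[39] (size 1, min 39) -> median=31.5
Step 3: insert 9 -> lo=[9, 24] (size 2, max 24) hi=[39] (size 1, min 39) -> median=24
Step 4: insert 31 -> lo=[9, 24] (size 2, max 24) hi=[31, 39] (size 2, min 31) -> median=27.5
Step 5: insert 49 -> lo=[9, 24, 31] (size 3, max 31) hi=[39, 49] (size 2, min 39) -> median=31
Step 6: insert 26 -> lo=[9, 24, 26] (size 3, max 26) hi=[31, 39, 49] (size 3, min 31) -> median=28.5
Step 7: insert 33 -> lo=[9, 24, 26, 31] (size 4, max 31) hi=[33, 39, 49] (size 3, min 33) -> median=31
Step 8: insert 23 -> lo=[9, 23, 24, 26] (size 4, max 26) hi=[31, 33, 39, 49] (size 4, min 31) -> median=28.5
Step 9: insert 35 -> lo=[9, 23, 24, 26, 31] (size 5, max 31) hi=[33, 35, 39, 49] (size 4, min 33) -> median=31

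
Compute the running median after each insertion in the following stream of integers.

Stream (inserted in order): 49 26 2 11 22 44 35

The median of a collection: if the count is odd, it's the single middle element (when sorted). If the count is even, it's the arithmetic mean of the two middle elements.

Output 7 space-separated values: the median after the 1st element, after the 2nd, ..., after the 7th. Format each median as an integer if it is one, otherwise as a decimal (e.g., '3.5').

Step 1: insert 49 -> lo=[49] (size 1, max 49) hi=[] (size 0) -> median=49
Step 2: insert 26 -> lo=[26] (size 1, max 26) hi=[49] (size 1, min 49) -> median=37.5
Step 3: insert 2 -> lo=[2, 26] (size 2, max 26) hi=[49] (size 1, min 49) -> median=26
Step 4: insert 11 -> lo=[2, 11] (size 2, max 11) hi=[26, 49] (size 2, min 26) -> median=18.5
Step 5: insert 22 -> lo=[2, 11, 22] (size 3, max 22) hi=[26, 49] (size 2, min 26) -> median=22
Step 6: insert 44 -> lo=[2, 11, 22] (size 3, max 22) hi=[26, 44, 49] (size 3, min 26) -> median=24
Step 7: insert 35 -> lo=[2, 11, 22, 26] (size 4, max 26) hi=[35, 44, 49] (size 3, min 35) -> median=26

Answer: 49 37.5 26 18.5 22 24 26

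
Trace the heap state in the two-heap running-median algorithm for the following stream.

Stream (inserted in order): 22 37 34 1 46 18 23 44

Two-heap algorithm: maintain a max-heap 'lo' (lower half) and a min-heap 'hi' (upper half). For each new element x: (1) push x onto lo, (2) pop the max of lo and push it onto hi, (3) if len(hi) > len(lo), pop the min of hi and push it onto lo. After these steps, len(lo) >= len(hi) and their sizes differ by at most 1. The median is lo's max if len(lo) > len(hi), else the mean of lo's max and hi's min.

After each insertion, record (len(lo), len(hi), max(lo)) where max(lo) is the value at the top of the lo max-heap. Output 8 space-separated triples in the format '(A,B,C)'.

Step 1: insert 22 -> lo=[22] hi=[] -> (len(lo)=1, len(hi)=0, max(lo)=22)
Step 2: insert 37 -> lo=[22] hi=[37] -> (len(lo)=1, len(hi)=1, max(lo)=22)
Step 3: insert 34 -> lo=[22, 34] hi=[37] -> (len(lo)=2, len(hi)=1, max(lo)=34)
Step 4: insert 1 -> lo=[1, 22] hi=[34, 37] -> (len(lo)=2, len(hi)=2, max(lo)=22)
Step 5: insert 46 -> lo=[1, 22, 34] hi=[37, 46] -> (len(lo)=3, len(hi)=2, max(lo)=34)
Step 6: insert 18 -> lo=[1, 18, 22] hi=[34, 37, 46] -> (len(lo)=3, len(hi)=3, max(lo)=22)
Step 7: insert 23 -> lo=[1, 18, 22, 23] hi=[34, 37, 46] -> (len(lo)=4, len(hi)=3, max(lo)=23)
Step 8: insert 44 -> lo=[1, 18, 22, 23] hi=[34, 37, 44, 46] -> (len(lo)=4, len(hi)=4, max(lo)=23)

Answer: (1,0,22) (1,1,22) (2,1,34) (2,2,22) (3,2,34) (3,3,22) (4,3,23) (4,4,23)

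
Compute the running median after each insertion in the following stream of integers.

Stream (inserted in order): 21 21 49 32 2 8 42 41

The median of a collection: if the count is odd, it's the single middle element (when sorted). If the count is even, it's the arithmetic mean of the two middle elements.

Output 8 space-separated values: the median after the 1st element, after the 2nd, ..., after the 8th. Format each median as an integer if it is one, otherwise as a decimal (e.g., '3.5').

Step 1: insert 21 -> lo=[21] (size 1, max 21) hi=[] (size 0) -> median=21
Step 2: insert 21 -> lo=[21] (size 1, max 21) hi=[21] (size 1, min 21) -> median=21
Step 3: insert 49 -> lo=[21, 21] (size 2, max 21) hi=[49] (size 1, min 49) -> median=21
Step 4: insert 32 -> lo=[21, 21] (size 2, max 21) hi=[32, 49] (size 2, min 32) -> median=26.5
Step 5: insert 2 -> lo=[2, 21, 21] (size 3, max 21) hi=[32, 49] (size 2, min 32) -> median=21
Step 6: insert 8 -> lo=[2, 8, 21] (size 3, max 21) hi=[21, 32, 49] (size 3, min 21) -> median=21
Step 7: insert 42 -> lo=[2, 8, 21, 21] (size 4, max 21) hi=[32, 42, 49] (size 3, min 32) -> median=21
Step 8: insert 41 -> lo=[2, 8, 21, 21] (size 4, max 21) hi=[32, 41, 42, 49] (size 4, min 32) -> median=26.5

Answer: 21 21 21 26.5 21 21 21 26.5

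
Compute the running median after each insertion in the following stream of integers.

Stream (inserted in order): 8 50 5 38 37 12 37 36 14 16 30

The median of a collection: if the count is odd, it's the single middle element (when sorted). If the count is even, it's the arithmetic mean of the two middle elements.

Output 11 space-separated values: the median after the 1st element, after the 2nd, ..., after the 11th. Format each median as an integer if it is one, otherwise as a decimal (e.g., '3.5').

Step 1: insert 8 -> lo=[8] (size 1, max 8) hi=[] (size 0) -> median=8
Step 2: insert 50 -> lo=[8] (size 1, max 8) hi=[50] (size 1, min 50) -> median=29
Step 3: insert 5 -> lo=[5, 8] (size 2, max 8) hi=[50] (size 1, min 50) -> median=8
Step 4: insert 38 -> lo=[5, 8] (size 2, max 8) hi=[38, 50] (size 2, min 38) -> median=23
Step 5: insert 37 -> lo=[5, 8, 37] (size 3, max 37) hi=[38, 50] (size 2, min 38) -> median=37
Step 6: insert 12 -> lo=[5, 8, 12] (size 3, max 12) hi=[37, 38, 50] (size 3, min 37) -> median=24.5
Step 7: insert 37 -> lo=[5, 8, 12, 37] (size 4, max 37) hi=[37, 38, 50] (size 3, min 37) -> median=37
Step 8: insert 36 -> lo=[5, 8, 12, 36] (size 4, max 36) hi=[37, 37, 38, 50] (size 4, min 37) -> median=36.5
Step 9: insert 14 -> lo=[5, 8, 12, 14, 36] (size 5, max 36) hi=[37, 37, 38, 50] (size 4, min 37) -> median=36
Step 10: insert 16 -> lo=[5, 8, 12, 14, 16] (size 5, max 16) hi=[36, 37, 37, 38, 50] (size 5, min 36) -> median=26
Step 11: insert 30 -> lo=[5, 8, 12, 14, 16, 30] (size 6, max 30) hi=[36, 37, 37, 38, 50] (size 5, min 36) -> median=30

Answer: 8 29 8 23 37 24.5 37 36.5 36 26 30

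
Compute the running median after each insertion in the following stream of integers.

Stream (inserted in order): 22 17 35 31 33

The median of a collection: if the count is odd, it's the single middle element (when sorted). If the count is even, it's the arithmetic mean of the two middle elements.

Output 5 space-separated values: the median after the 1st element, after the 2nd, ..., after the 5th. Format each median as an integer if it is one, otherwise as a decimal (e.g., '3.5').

Answer: 22 19.5 22 26.5 31

Derivation:
Step 1: insert 22 -> lo=[22] (size 1, max 22) hi=[] (size 0) -> median=22
Step 2: insert 17 -> lo=[17] (size 1, max 17) hi=[22] (size 1, min 22) -> median=19.5
Step 3: insert 35 -> lo=[17, 22] (size 2, max 22) hi=[35] (size 1, min 35) -> median=22
Step 4: insert 31 -> lo=[17, 22] (size 2, max 22) hi=[31, 35] (size 2, min 31) -> median=26.5
Step 5: insert 33 -> lo=[17, 22, 31] (size 3, max 31) hi=[33, 35] (size 2, min 33) -> median=31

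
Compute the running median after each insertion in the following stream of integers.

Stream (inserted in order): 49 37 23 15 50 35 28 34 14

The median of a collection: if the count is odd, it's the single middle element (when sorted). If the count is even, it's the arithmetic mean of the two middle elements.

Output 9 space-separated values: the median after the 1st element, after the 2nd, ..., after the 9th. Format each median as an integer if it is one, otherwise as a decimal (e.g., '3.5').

Answer: 49 43 37 30 37 36 35 34.5 34

Derivation:
Step 1: insert 49 -> lo=[49] (size 1, max 49) hi=[] (size 0) -> median=49
Step 2: insert 37 -> lo=[37] (size 1, max 37) hi=[49] (size 1, min 49) -> median=43
Step 3: insert 23 -> lo=[23, 37] (size 2, max 37) hi=[49] (size 1, min 49) -> median=37
Step 4: insert 15 -> lo=[15, 23] (size 2, max 23) hi=[37, 49] (size 2, min 37) -> median=30
Step 5: insert 50 -> lo=[15, 23, 37] (size 3, max 37) hi=[49, 50] (size 2, min 49) -> median=37
Step 6: insert 35 -> lo=[15, 23, 35] (size 3, max 35) hi=[37, 49, 50] (size 3, min 37) -> median=36
Step 7: insert 28 -> lo=[15, 23, 28, 35] (size 4, max 35) hi=[37, 49, 50] (size 3, min 37) -> median=35
Step 8: insert 34 -> lo=[15, 23, 28, 34] (size 4, max 34) hi=[35, 37, 49, 50] (size 4, min 35) -> median=34.5
Step 9: insert 14 -> lo=[14, 15, 23, 28, 34] (size 5, max 34) hi=[35, 37, 49, 50] (size 4, min 35) -> median=34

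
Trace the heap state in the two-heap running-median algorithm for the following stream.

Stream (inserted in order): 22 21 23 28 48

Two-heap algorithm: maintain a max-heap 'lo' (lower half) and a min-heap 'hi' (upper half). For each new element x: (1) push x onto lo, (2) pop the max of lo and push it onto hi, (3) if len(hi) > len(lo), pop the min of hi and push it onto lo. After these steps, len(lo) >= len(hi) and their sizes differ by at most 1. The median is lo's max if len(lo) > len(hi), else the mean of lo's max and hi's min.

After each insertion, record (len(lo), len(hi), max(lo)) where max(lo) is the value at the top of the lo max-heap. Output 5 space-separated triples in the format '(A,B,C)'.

Step 1: insert 22 -> lo=[22] hi=[] -> (len(lo)=1, len(hi)=0, max(lo)=22)
Step 2: insert 21 -> lo=[21] hi=[22] -> (len(lo)=1, len(hi)=1, max(lo)=21)
Step 3: insert 23 -> lo=[21, 22] hi=[23] -> (len(lo)=2, len(hi)=1, max(lo)=22)
Step 4: insert 28 -> lo=[21, 22] hi=[23, 28] -> (len(lo)=2, len(hi)=2, max(lo)=22)
Step 5: insert 48 -> lo=[21, 22, 23] hi=[28, 48] -> (len(lo)=3, len(hi)=2, max(lo)=23)

Answer: (1,0,22) (1,1,21) (2,1,22) (2,2,22) (3,2,23)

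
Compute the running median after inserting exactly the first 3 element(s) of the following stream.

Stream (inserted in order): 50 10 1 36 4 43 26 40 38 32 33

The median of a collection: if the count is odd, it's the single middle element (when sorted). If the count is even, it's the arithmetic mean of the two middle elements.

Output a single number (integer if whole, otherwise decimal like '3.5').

Answer: 10

Derivation:
Step 1: insert 50 -> lo=[50] (size 1, max 50) hi=[] (size 0) -> median=50
Step 2: insert 10 -> lo=[10] (size 1, max 10) hi=[50] (size 1, min 50) -> median=30
Step 3: insert 1 -> lo=[1, 10] (size 2, max 10) hi=[50] (size 1, min 50) -> median=10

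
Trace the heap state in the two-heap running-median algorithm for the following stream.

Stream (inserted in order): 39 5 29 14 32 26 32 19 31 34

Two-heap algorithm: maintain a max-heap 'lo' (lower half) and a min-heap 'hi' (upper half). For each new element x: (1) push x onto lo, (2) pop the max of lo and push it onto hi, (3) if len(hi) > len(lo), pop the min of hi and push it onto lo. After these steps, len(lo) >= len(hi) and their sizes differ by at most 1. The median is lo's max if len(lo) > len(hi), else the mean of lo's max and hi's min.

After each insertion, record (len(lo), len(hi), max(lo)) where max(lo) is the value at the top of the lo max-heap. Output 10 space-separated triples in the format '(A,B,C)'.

Answer: (1,0,39) (1,1,5) (2,1,29) (2,2,14) (3,2,29) (3,3,26) (4,3,29) (4,4,26) (5,4,29) (5,5,29)

Derivation:
Step 1: insert 39 -> lo=[39] hi=[] -> (len(lo)=1, len(hi)=0, max(lo)=39)
Step 2: insert 5 -> lo=[5] hi=[39] -> (len(lo)=1, len(hi)=1, max(lo)=5)
Step 3: insert 29 -> lo=[5, 29] hi=[39] -> (len(lo)=2, len(hi)=1, max(lo)=29)
Step 4: insert 14 -> lo=[5, 14] hi=[29, 39] -> (len(lo)=2, len(hi)=2, max(lo)=14)
Step 5: insert 32 -> lo=[5, 14, 29] hi=[32, 39] -> (len(lo)=3, len(hi)=2, max(lo)=29)
Step 6: insert 26 -> lo=[5, 14, 26] hi=[29, 32, 39] -> (len(lo)=3, len(hi)=3, max(lo)=26)
Step 7: insert 32 -> lo=[5, 14, 26, 29] hi=[32, 32, 39] -> (len(lo)=4, len(hi)=3, max(lo)=29)
Step 8: insert 19 -> lo=[5, 14, 19, 26] hi=[29, 32, 32, 39] -> (len(lo)=4, len(hi)=4, max(lo)=26)
Step 9: insert 31 -> lo=[5, 14, 19, 26, 29] hi=[31, 32, 32, 39] -> (len(lo)=5, len(hi)=4, max(lo)=29)
Step 10: insert 34 -> lo=[5, 14, 19, 26, 29] hi=[31, 32, 32, 34, 39] -> (len(lo)=5, len(hi)=5, max(lo)=29)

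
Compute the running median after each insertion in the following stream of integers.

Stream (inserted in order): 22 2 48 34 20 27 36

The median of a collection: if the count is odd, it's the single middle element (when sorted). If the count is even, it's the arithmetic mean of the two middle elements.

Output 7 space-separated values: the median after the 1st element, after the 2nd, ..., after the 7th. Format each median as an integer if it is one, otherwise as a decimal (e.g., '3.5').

Answer: 22 12 22 28 22 24.5 27

Derivation:
Step 1: insert 22 -> lo=[22] (size 1, max 22) hi=[] (size 0) -> median=22
Step 2: insert 2 -> lo=[2] (size 1, max 2) hi=[22] (size 1, min 22) -> median=12
Step 3: insert 48 -> lo=[2, 22] (size 2, max 22) hi=[48] (size 1, min 48) -> median=22
Step 4: insert 34 -> lo=[2, 22] (size 2, max 22) hi=[34, 48] (size 2, min 34) -> median=28
Step 5: insert 20 -> lo=[2, 20, 22] (size 3, max 22) hi=[34, 48] (size 2, min 34) -> median=22
Step 6: insert 27 -> lo=[2, 20, 22] (size 3, max 22) hi=[27, 34, 48] (size 3, min 27) -> median=24.5
Step 7: insert 36 -> lo=[2, 20, 22, 27] (size 4, max 27) hi=[34, 36, 48] (size 3, min 34) -> median=27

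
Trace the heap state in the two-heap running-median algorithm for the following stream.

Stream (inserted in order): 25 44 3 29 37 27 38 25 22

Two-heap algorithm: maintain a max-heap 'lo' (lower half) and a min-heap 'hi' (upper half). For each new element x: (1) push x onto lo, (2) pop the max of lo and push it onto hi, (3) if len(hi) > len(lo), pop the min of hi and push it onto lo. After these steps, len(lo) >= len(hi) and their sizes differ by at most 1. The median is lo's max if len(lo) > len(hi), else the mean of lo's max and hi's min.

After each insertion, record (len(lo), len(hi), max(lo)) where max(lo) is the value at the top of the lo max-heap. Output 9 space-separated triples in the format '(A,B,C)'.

Answer: (1,0,25) (1,1,25) (2,1,25) (2,2,25) (3,2,29) (3,3,27) (4,3,29) (4,4,27) (5,4,27)

Derivation:
Step 1: insert 25 -> lo=[25] hi=[] -> (len(lo)=1, len(hi)=0, max(lo)=25)
Step 2: insert 44 -> lo=[25] hi=[44] -> (len(lo)=1, len(hi)=1, max(lo)=25)
Step 3: insert 3 -> lo=[3, 25] hi=[44] -> (len(lo)=2, len(hi)=1, max(lo)=25)
Step 4: insert 29 -> lo=[3, 25] hi=[29, 44] -> (len(lo)=2, len(hi)=2, max(lo)=25)
Step 5: insert 37 -> lo=[3, 25, 29] hi=[37, 44] -> (len(lo)=3, len(hi)=2, max(lo)=29)
Step 6: insert 27 -> lo=[3, 25, 27] hi=[29, 37, 44] -> (len(lo)=3, len(hi)=3, max(lo)=27)
Step 7: insert 38 -> lo=[3, 25, 27, 29] hi=[37, 38, 44] -> (len(lo)=4, len(hi)=3, max(lo)=29)
Step 8: insert 25 -> lo=[3, 25, 25, 27] hi=[29, 37, 38, 44] -> (len(lo)=4, len(hi)=4, max(lo)=27)
Step 9: insert 22 -> lo=[3, 22, 25, 25, 27] hi=[29, 37, 38, 44] -> (len(lo)=5, len(hi)=4, max(lo)=27)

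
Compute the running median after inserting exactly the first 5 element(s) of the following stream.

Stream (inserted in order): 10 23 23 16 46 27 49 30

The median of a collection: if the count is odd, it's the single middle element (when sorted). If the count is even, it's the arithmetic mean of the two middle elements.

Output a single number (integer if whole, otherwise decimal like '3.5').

Step 1: insert 10 -> lo=[10] (size 1, max 10) hi=[] (size 0) -> median=10
Step 2: insert 23 -> lo=[10] (size 1, max 10) hi=[23] (size 1, min 23) -> median=16.5
Step 3: insert 23 -> lo=[10, 23] (size 2, max 23) hi=[23] (size 1, min 23) -> median=23
Step 4: insert 16 -> lo=[10, 16] (size 2, max 16) hi=[23, 23] (size 2, min 23) -> median=19.5
Step 5: insert 46 -> lo=[10, 16, 23] (size 3, max 23) hi=[23, 46] (size 2, min 23) -> median=23

Answer: 23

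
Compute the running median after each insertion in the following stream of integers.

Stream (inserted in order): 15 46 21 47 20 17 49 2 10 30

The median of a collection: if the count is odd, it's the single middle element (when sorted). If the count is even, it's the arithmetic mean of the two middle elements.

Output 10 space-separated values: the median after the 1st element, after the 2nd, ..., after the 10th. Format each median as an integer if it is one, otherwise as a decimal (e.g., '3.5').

Step 1: insert 15 -> lo=[15] (size 1, max 15) hi=[] (size 0) -> median=15
Step 2: insert 46 -> lo=[15] (size 1, max 15) hi=[46] (size 1, min 46) -> median=30.5
Step 3: insert 21 -> lo=[15, 21] (size 2, max 21) hi=[46] (size 1, min 46) -> median=21
Step 4: insert 47 -> lo=[15, 21] (size 2, max 21) hi=[46, 47] (size 2, min 46) -> median=33.5
Step 5: insert 20 -> lo=[15, 20, 21] (size 3, max 21) hi=[46, 47] (size 2, min 46) -> median=21
Step 6: insert 17 -> lo=[15, 17, 20] (size 3, max 20) hi=[21, 46, 47] (size 3, min 21) -> median=20.5
Step 7: insert 49 -> lo=[15, 17, 20, 21] (size 4, max 21) hi=[46, 47, 49] (size 3, min 46) -> median=21
Step 8: insert 2 -> lo=[2, 15, 17, 20] (size 4, max 20) hi=[21, 46, 47, 49] (size 4, min 21) -> median=20.5
Step 9: insert 10 -> lo=[2, 10, 15, 17, 20] (size 5, max 20) hi=[21, 46, 47, 49] (size 4, min 21) -> median=20
Step 10: insert 30 -> lo=[2, 10, 15, 17, 20] (size 5, max 20) hi=[21, 30, 46, 47, 49] (size 5, min 21) -> median=20.5

Answer: 15 30.5 21 33.5 21 20.5 21 20.5 20 20.5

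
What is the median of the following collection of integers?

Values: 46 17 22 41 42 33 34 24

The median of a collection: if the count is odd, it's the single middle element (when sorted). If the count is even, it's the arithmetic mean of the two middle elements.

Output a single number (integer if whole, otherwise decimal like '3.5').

Step 1: insert 46 -> lo=[46] (size 1, max 46) hi=[] (size 0) -> median=46
Step 2: insert 17 -> lo=[17] (size 1, max 17) hi=[46] (size 1, min 46) -> median=31.5
Step 3: insert 22 -> lo=[17, 22] (size 2, max 22) hi=[46] (size 1, min 46) -> median=22
Step 4: insert 41 -> lo=[17, 22] (size 2, max 22) hi=[41, 46] (size 2, min 41) -> median=31.5
Step 5: insert 42 -> lo=[17, 22, 41] (size 3, max 41) hi=[42, 46] (size 2, min 42) -> median=41
Step 6: insert 33 -> lo=[17, 22, 33] (size 3, max 33) hi=[41, 42, 46] (size 3, min 41) -> median=37
Step 7: insert 34 -> lo=[17, 22, 33, 34] (size 4, max 34) hi=[41, 42, 46] (size 3, min 41) -> median=34
Step 8: insert 24 -> lo=[17, 22, 24, 33] (size 4, max 33) hi=[34, 41, 42, 46] (size 4, min 34) -> median=33.5

Answer: 33.5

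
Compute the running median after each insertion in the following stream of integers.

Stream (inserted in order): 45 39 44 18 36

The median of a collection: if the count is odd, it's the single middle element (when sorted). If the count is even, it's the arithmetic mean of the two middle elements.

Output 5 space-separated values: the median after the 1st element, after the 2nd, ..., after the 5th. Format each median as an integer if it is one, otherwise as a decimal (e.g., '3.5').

Step 1: insert 45 -> lo=[45] (size 1, max 45) hi=[] (size 0) -> median=45
Step 2: insert 39 -> lo=[39] (size 1, max 39) hi=[45] (size 1, min 45) -> median=42
Step 3: insert 44 -> lo=[39, 44] (size 2, max 44) hi=[45] (size 1, min 45) -> median=44
Step 4: insert 18 -> lo=[18, 39] (size 2, max 39) hi=[44, 45] (size 2, min 44) -> median=41.5
Step 5: insert 36 -> lo=[18, 36, 39] (size 3, max 39) hi=[44, 45] (size 2, min 44) -> median=39

Answer: 45 42 44 41.5 39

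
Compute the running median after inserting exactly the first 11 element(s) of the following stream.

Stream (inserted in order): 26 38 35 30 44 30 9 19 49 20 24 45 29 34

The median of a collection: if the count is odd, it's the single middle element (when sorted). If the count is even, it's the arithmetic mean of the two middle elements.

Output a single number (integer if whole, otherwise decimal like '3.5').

Answer: 30

Derivation:
Step 1: insert 26 -> lo=[26] (size 1, max 26) hi=[] (size 0) -> median=26
Step 2: insert 38 -> lo=[26] (size 1, max 26) hi=[38] (size 1, min 38) -> median=32
Step 3: insert 35 -> lo=[26, 35] (size 2, max 35) hi=[38] (size 1, min 38) -> median=35
Step 4: insert 30 -> lo=[26, 30] (size 2, max 30) hi=[35, 38] (size 2, min 35) -> median=32.5
Step 5: insert 44 -> lo=[26, 30, 35] (size 3, max 35) hi=[38, 44] (size 2, min 38) -> median=35
Step 6: insert 30 -> lo=[26, 30, 30] (size 3, max 30) hi=[35, 38, 44] (size 3, min 35) -> median=32.5
Step 7: insert 9 -> lo=[9, 26, 30, 30] (size 4, max 30) hi=[35, 38, 44] (size 3, min 35) -> median=30
Step 8: insert 19 -> lo=[9, 19, 26, 30] (size 4, max 30) hi=[30, 35, 38, 44] (size 4, min 30) -> median=30
Step 9: insert 49 -> lo=[9, 19, 26, 30, 30] (size 5, max 30) hi=[35, 38, 44, 49] (size 4, min 35) -> median=30
Step 10: insert 20 -> lo=[9, 19, 20, 26, 30] (size 5, max 30) hi=[30, 35, 38, 44, 49] (size 5, min 30) -> median=30
Step 11: insert 24 -> lo=[9, 19, 20, 24, 26, 30] (size 6, max 30) hi=[30, 35, 38, 44, 49] (size 5, min 30) -> median=30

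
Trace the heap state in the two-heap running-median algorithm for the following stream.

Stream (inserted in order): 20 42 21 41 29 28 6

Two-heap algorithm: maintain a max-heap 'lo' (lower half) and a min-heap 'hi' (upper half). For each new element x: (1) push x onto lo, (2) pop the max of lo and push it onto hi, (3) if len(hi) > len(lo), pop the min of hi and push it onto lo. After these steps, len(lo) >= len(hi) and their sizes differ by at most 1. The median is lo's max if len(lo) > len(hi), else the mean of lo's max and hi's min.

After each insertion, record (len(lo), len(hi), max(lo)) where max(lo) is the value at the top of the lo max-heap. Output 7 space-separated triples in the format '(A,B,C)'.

Step 1: insert 20 -> lo=[20] hi=[] -> (len(lo)=1, len(hi)=0, max(lo)=20)
Step 2: insert 42 -> lo=[20] hi=[42] -> (len(lo)=1, len(hi)=1, max(lo)=20)
Step 3: insert 21 -> lo=[20, 21] hi=[42] -> (len(lo)=2, len(hi)=1, max(lo)=21)
Step 4: insert 41 -> lo=[20, 21] hi=[41, 42] -> (len(lo)=2, len(hi)=2, max(lo)=21)
Step 5: insert 29 -> lo=[20, 21, 29] hi=[41, 42] -> (len(lo)=3, len(hi)=2, max(lo)=29)
Step 6: insert 28 -> lo=[20, 21, 28] hi=[29, 41, 42] -> (len(lo)=3, len(hi)=3, max(lo)=28)
Step 7: insert 6 -> lo=[6, 20, 21, 28] hi=[29, 41, 42] -> (len(lo)=4, len(hi)=3, max(lo)=28)

Answer: (1,0,20) (1,1,20) (2,1,21) (2,2,21) (3,2,29) (3,3,28) (4,3,28)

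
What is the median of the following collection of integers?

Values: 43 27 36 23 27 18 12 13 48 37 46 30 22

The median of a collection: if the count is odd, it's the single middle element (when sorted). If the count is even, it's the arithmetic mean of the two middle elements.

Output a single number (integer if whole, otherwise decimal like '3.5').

Step 1: insert 43 -> lo=[43] (size 1, max 43) hi=[] (size 0) -> median=43
Step 2: insert 27 -> lo=[27] (size 1, max 27) hi=[43] (size 1, min 43) -> median=35
Step 3: insert 36 -> lo=[27, 36] (size 2, max 36) hi=[43] (size 1, min 43) -> median=36
Step 4: insert 23 -> lo=[23, 27] (size 2, max 27) hi=[36, 43] (size 2, min 36) -> median=31.5
Step 5: insert 27 -> lo=[23, 27, 27] (size 3, max 27) hi=[36, 43] (size 2, min 36) -> median=27
Step 6: insert 18 -> lo=[18, 23, 27] (size 3, max 27) hi=[27, 36, 43] (size 3, min 27) -> median=27
Step 7: insert 12 -> lo=[12, 18, 23, 27] (size 4, max 27) hi=[27, 36, 43] (size 3, min 27) -> median=27
Step 8: insert 13 -> lo=[12, 13, 18, 23] (size 4, max 23) hi=[27, 27, 36, 43] (size 4, min 27) -> median=25
Step 9: insert 48 -> lo=[12, 13, 18, 23, 27] (size 5, max 27) hi=[27, 36, 43, 48] (size 4, min 27) -> median=27
Step 10: insert 37 -> lo=[12, 13, 18, 23, 27] (size 5, max 27) hi=[27, 36, 37, 43, 48] (size 5, min 27) -> median=27
Step 11: insert 46 -> lo=[12, 13, 18, 23, 27, 27] (size 6, max 27) hi=[36, 37, 43, 46, 48] (size 5, min 36) -> median=27
Step 12: insert 30 -> lo=[12, 13, 18, 23, 27, 27] (size 6, max 27) hi=[30, 36, 37, 43, 46, 48] (size 6, min 30) -> median=28.5
Step 13: insert 22 -> lo=[12, 13, 18, 22, 23, 27, 27] (size 7, max 27) hi=[30, 36, 37, 43, 46, 48] (size 6, min 30) -> median=27

Answer: 27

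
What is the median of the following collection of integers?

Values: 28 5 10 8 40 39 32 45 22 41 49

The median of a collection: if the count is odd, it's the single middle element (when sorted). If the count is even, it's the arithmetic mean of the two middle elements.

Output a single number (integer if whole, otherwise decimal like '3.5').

Step 1: insert 28 -> lo=[28] (size 1, max 28) hi=[] (size 0) -> median=28
Step 2: insert 5 -> lo=[5] (size 1, max 5) hi=[28] (size 1, min 28) -> median=16.5
Step 3: insert 10 -> lo=[5, 10] (size 2, max 10) hi=[28] (size 1, min 28) -> median=10
Step 4: insert 8 -> lo=[5, 8] (size 2, max 8) hi=[10, 28] (size 2, min 10) -> median=9
Step 5: insert 40 -> lo=[5, 8, 10] (size 3, max 10) hi=[28, 40] (size 2, min 28) -> median=10
Step 6: insert 39 -> lo=[5, 8, 10] (size 3, max 10) hi=[28, 39, 40] (size 3, min 28) -> median=19
Step 7: insert 32 -> lo=[5, 8, 10, 28] (size 4, max 28) hi=[32, 39, 40] (size 3, min 32) -> median=28
Step 8: insert 45 -> lo=[5, 8, 10, 28] (size 4, max 28) hi=[32, 39, 40, 45] (size 4, min 32) -> median=30
Step 9: insert 22 -> lo=[5, 8, 10, 22, 28] (size 5, max 28) hi=[32, 39, 40, 45] (size 4, min 32) -> median=28
Step 10: insert 41 -> lo=[5, 8, 10, 22, 28] (size 5, max 28) hi=[32, 39, 40, 41, 45] (size 5, min 32) -> median=30
Step 11: insert 49 -> lo=[5, 8, 10, 22, 28, 32] (size 6, max 32) hi=[39, 40, 41, 45, 49] (size 5, min 39) -> median=32

Answer: 32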